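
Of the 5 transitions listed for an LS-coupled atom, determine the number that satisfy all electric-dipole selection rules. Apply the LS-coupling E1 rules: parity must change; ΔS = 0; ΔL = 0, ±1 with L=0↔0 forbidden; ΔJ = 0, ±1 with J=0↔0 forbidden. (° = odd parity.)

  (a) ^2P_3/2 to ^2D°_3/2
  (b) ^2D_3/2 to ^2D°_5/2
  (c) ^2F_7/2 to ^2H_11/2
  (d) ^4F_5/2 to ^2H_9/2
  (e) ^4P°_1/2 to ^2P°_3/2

2

(a) allowed
(b) allowed
(c) forbidden (parity, ΔL, ΔJ fail)
(d) forbidden (parity, ΔS, ΔL, ΔJ fail)
(e) forbidden (parity, ΔS fail)
Total allowed: 2 of 5.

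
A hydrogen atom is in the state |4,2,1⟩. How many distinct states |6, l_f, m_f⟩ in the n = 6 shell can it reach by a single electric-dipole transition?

5

E1 requires Δl = ±1, so l_f ∈ {1, 3}; with 0 ≤ l_f ≤ n_f−1 = 5, the allowed l_f values are {1, 3}.
For l_f = 1: m_f ∈ {m_i−1, m_i, m_i+1} ∩ [−1, 1] = {0, 1} → 2 states.
For l_f = 3: m_f ∈ {m_i−1, m_i, m_i+1} ∩ [−3, 3] = {0, 1, 2} → 3 states.
Total: 5.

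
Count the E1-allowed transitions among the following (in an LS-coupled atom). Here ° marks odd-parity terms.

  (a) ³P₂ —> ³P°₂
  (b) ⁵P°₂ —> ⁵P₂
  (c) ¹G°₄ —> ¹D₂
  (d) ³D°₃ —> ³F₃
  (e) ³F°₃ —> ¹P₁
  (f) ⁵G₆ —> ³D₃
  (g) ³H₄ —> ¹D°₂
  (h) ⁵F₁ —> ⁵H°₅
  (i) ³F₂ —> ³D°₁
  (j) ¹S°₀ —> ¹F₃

(a) allowed
(b) allowed
(c) forbidden (ΔL, ΔJ fail)
(d) allowed
(e) forbidden (ΔS, ΔL, ΔJ fail)
(f) forbidden (parity, ΔS, ΔL, ΔJ fail)
(g) forbidden (ΔS, ΔL, ΔJ fail)
(h) forbidden (ΔL, ΔJ fail)
(i) allowed
(j) forbidden (ΔL, ΔJ fail)
Total allowed: 4 of 10.

4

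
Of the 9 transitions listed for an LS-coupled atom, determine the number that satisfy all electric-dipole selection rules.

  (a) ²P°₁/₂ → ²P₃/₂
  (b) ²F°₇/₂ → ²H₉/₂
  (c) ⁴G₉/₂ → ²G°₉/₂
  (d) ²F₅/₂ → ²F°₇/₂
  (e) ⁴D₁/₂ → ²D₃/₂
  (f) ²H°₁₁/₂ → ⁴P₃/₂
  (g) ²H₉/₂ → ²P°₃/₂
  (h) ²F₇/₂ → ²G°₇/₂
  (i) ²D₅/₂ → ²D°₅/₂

(a) allowed
(b) forbidden (ΔL fails)
(c) forbidden (ΔS fails)
(d) allowed
(e) forbidden (parity, ΔS fail)
(f) forbidden (ΔS, ΔL, ΔJ fail)
(g) forbidden (ΔL, ΔJ fail)
(h) allowed
(i) allowed
Total allowed: 4 of 9.

4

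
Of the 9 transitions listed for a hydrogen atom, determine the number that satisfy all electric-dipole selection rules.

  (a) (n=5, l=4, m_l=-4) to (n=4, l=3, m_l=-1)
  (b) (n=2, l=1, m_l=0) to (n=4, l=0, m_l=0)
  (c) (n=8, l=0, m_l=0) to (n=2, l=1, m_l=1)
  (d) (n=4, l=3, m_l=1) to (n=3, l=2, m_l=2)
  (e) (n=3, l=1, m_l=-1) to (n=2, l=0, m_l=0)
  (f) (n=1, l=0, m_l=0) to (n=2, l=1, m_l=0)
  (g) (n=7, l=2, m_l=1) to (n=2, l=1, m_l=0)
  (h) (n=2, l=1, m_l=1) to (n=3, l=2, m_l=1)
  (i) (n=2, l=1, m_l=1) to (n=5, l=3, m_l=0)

7

(a) forbidden — Δm_l = +3 (E1 requires Δm_l = 0, ±1)
(b) allowed
(c) allowed
(d) allowed
(e) allowed
(f) allowed
(g) allowed
(h) allowed
(i) forbidden — Δl = +2 (E1 requires Δl = ±1)
Total allowed: 7 of 9.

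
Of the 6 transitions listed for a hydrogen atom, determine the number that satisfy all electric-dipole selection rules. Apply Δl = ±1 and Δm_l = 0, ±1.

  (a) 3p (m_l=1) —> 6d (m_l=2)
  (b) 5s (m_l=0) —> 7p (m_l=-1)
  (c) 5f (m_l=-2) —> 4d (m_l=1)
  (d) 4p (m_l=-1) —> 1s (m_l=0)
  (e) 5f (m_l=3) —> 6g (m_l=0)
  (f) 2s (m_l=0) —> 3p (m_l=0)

4

(a) allowed
(b) allowed
(c) forbidden — Δm_l = +3 (E1 requires Δm_l = 0, ±1)
(d) allowed
(e) forbidden — Δm_l = -3 (E1 requires Δm_l = 0, ±1)
(f) allowed
Total allowed: 4 of 6.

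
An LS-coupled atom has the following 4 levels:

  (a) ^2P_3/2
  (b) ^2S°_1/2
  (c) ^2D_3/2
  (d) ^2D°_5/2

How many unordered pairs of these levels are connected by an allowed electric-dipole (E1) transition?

3

(a)–(b): allowed.
(a)–(c): forbidden (parity).
(a)–(d): allowed.
(b)–(c): forbidden (ΔL).
(b)–(d): forbidden (parity, ΔL, ΔJ).
(c)–(d): allowed.
Allowed pairs: 3 of 6.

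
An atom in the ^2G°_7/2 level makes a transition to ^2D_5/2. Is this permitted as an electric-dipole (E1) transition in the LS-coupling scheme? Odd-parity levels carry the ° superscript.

forbidden

Parity must change: odd → even — satisfied.
ΔS = 0: S: 1/2 → 1/2 — satisfied.
ΔL = 0, ±1 (not L=0↔0): L: 4 → 2, ΔL = -2 — violated.
ΔJ = 0, ±1 (not J=0↔0): J: 7/2 → 5/2, ΔJ = -1 — satisfied.
Rule(s) violated: ΔL.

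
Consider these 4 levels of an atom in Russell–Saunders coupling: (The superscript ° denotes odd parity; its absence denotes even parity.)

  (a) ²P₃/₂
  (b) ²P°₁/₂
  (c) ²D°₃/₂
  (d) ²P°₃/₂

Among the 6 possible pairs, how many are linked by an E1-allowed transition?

3

(a)–(b): allowed.
(a)–(c): allowed.
(a)–(d): allowed.
(b)–(c): forbidden (parity).
(b)–(d): forbidden (parity).
(c)–(d): forbidden (parity).
Allowed pairs: 3 of 6.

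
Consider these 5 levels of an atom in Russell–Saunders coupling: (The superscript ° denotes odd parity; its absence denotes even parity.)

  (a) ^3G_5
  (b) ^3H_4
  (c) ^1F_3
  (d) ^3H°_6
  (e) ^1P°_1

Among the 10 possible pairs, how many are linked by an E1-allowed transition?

1

(a)–(b): forbidden (parity).
(a)–(c): forbidden (parity, ΔS, ΔJ).
(a)–(d): allowed.
(a)–(e): forbidden (ΔS, ΔL, ΔJ).
(b)–(c): forbidden (parity, ΔS, ΔL).
(b)–(d): forbidden (ΔJ).
(b)–(e): forbidden (ΔS, ΔL, ΔJ).
(c)–(d): forbidden (ΔS, ΔL, ΔJ).
(c)–(e): forbidden (ΔL, ΔJ).
(d)–(e): forbidden (parity, ΔS, ΔL, ΔJ).
Allowed pairs: 1 of 10.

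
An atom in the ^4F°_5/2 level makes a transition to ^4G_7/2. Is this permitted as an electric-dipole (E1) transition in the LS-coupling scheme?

allowed

Parity must change: odd → even — ok.
ΔL = 0, ±1 (not L=0↔0): L: 3 → 4, ΔL = +1 — ok.
ΔJ = 0, ±1 (not J=0↔0): J: 5/2 → 7/2, ΔJ = +1 — ok.
ΔS = 0: S: 3/2 → 3/2 — ok.
All four E1 rules are satisfied.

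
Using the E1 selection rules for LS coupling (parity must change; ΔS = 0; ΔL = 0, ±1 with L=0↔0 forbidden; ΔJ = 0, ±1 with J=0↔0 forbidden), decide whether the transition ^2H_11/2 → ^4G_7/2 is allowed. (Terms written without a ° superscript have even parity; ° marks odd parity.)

Initial level: S=1/2, L=5, J=11/2, parity even. Final level: S=3/2, L=4, J=7/2, parity even.
Parity must change: even → even — fails.
ΔL = 0, ±1 (not L=0↔0): L: 5 → 4, ΔL = -1 — ok.
ΔJ = 0, ±1 (not J=0↔0): J: 11/2 → 7/2, ΔJ = -2 — fails.
ΔS = 0: S: 1/2 → 3/2 — fails.
Rule(s) violated: parity, ΔS, ΔJ.

forbidden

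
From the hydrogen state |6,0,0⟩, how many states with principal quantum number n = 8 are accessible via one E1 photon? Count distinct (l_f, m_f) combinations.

3

E1 requires Δl = ±1, so l_f ∈ {-1, 1}; with 0 ≤ l_f ≤ n_f−1 = 7, the allowed l_f values are {1}.
For l_f = 1: m_f ∈ {m_i−1, m_i, m_i+1} ∩ [−1, 1] = {-1, 0, 1} → 3 states.
Total: 3.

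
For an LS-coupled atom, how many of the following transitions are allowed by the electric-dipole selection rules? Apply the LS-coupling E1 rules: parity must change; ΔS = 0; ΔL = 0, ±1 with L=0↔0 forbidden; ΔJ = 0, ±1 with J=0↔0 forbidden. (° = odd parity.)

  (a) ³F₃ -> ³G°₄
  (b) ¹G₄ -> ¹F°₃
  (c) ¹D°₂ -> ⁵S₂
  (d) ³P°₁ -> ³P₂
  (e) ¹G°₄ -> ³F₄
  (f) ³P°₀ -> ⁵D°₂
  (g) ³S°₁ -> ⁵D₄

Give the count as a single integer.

3

(a) allowed
(b) allowed
(c) forbidden (ΔS, ΔL fail)
(d) allowed
(e) forbidden (ΔS fails)
(f) forbidden (parity, ΔS, ΔJ fail)
(g) forbidden (ΔS, ΔL, ΔJ fail)
Total allowed: 3 of 7.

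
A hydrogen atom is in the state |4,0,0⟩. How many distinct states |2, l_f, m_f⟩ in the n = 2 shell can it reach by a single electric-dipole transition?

E1 requires Δl = ±1, so l_f ∈ {-1, 1}; with 0 ≤ l_f ≤ n_f−1 = 1, the allowed l_f values are {1}.
For l_f = 1: m_f ∈ {m_i−1, m_i, m_i+1} ∩ [−1, 1] = {-1, 0, 1} → 3 states.
Total: 3.

3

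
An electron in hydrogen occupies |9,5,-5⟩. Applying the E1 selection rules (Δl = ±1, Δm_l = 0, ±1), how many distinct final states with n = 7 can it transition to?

E1 requires Δl = ±1, so l_f ∈ {4, 6}; with 0 ≤ l_f ≤ n_f−1 = 6, the allowed l_f values are {4, 6}.
For l_f = 4: m_f ∈ {m_i−1, m_i, m_i+1} ∩ [−4, 4] = {-4} → 1 state.
For l_f = 6: m_f ∈ {m_i−1, m_i, m_i+1} ∩ [−6, 6] = {-6, -5, -4} → 3 states.
Total: 4.

4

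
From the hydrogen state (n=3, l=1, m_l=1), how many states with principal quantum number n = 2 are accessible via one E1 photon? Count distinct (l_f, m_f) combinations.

E1 requires Δl = ±1, so l_f ∈ {0, 2}; with 0 ≤ l_f ≤ n_f−1 = 1, the allowed l_f values are {0}.
For l_f = 0: m_f ∈ {m_i−1, m_i, m_i+1} ∩ [−0, 0] = {0} → 1 state.
Total: 1.

1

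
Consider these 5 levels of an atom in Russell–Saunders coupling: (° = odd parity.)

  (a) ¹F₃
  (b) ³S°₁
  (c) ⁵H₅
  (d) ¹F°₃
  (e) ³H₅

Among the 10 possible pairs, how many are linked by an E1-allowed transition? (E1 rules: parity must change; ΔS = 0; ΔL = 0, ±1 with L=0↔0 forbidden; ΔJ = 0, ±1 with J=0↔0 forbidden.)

(a)–(b): forbidden (ΔS, ΔL, ΔJ).
(a)–(c): forbidden (parity, ΔS, ΔL, ΔJ).
(a)–(d): allowed.
(a)–(e): forbidden (parity, ΔS, ΔL, ΔJ).
(b)–(c): forbidden (ΔS, ΔL, ΔJ).
(b)–(d): forbidden (parity, ΔS, ΔL, ΔJ).
(b)–(e): forbidden (ΔL, ΔJ).
(c)–(d): forbidden (ΔS, ΔL, ΔJ).
(c)–(e): forbidden (parity, ΔS).
(d)–(e): forbidden (ΔS, ΔL, ΔJ).
Allowed pairs: 1 of 10.

1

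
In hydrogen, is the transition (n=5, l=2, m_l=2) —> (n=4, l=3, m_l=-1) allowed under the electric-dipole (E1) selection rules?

forbidden

l: 2 → 3 (Δl = +1). Δl = ±1 ok.
Δm_l = -1 − (2) = -3. E1 requires Δm_l = 0, ±1: fails.
The transition is electric-dipole forbidden.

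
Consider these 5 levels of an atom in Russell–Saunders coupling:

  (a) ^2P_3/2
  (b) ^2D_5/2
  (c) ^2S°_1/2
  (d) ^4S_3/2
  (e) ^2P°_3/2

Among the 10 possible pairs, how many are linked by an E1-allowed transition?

3

(a)–(b): forbidden (parity).
(a)–(c): allowed.
(a)–(d): forbidden (parity, ΔS).
(a)–(e): allowed.
(b)–(c): forbidden (ΔL, ΔJ).
(b)–(d): forbidden (parity, ΔS, ΔL).
(b)–(e): allowed.
(c)–(d): forbidden (ΔS, ΔL).
(c)–(e): forbidden (parity).
(d)–(e): forbidden (ΔS).
Allowed pairs: 3 of 10.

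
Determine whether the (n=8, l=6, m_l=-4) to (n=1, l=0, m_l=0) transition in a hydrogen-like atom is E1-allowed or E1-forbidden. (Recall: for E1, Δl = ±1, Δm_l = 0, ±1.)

Initial l = 6, final l = 0, so Δl = -6. E1 requires Δl = ±1: fails.
Δm_l = 0 − (-4) = +4. E1 requires Δm_l = 0, ±1: fails.
The transition is electric-dipole forbidden.

forbidden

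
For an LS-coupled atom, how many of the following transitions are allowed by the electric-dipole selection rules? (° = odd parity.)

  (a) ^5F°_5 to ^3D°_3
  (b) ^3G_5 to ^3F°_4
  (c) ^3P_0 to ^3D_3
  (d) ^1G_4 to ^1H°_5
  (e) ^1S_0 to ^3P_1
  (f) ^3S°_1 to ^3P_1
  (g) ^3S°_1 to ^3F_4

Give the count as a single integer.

3

(a) forbidden (parity, ΔS, ΔJ fail)
(b) allowed
(c) forbidden (parity, ΔJ fail)
(d) allowed
(e) forbidden (parity, ΔS fail)
(f) allowed
(g) forbidden (ΔL, ΔJ fail)
Total allowed: 3 of 7.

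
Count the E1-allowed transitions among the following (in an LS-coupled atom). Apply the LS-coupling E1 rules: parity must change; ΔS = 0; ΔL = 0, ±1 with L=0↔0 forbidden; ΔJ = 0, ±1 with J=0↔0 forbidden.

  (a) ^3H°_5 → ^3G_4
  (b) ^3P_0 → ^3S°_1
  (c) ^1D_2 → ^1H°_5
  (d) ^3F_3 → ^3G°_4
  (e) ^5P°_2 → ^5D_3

4

(a) allowed
(b) allowed
(c) forbidden (ΔL, ΔJ fail)
(d) allowed
(e) allowed
Total allowed: 4 of 5.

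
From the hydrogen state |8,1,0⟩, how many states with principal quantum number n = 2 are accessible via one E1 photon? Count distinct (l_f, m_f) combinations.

E1 requires Δl = ±1, so l_f ∈ {0, 2}; with 0 ≤ l_f ≤ n_f−1 = 1, the allowed l_f values are {0}.
For l_f = 0: m_f ∈ {m_i−1, m_i, m_i+1} ∩ [−0, 0] = {0} → 1 state.
Total: 1.

1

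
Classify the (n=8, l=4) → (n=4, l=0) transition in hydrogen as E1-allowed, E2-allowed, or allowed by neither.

neither

Δl = 0 − 4 = -4; l_i + l_f = 4.
E1 (Δl = ±1): not satisfied.
E2 (Δl = 0,±2, l_i+l_f ≥ 2): not satisfied.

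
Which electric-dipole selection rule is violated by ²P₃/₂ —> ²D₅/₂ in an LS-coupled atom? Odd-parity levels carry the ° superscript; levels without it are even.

Initial level: S=1/2, L=1, J=3/2, parity even. Final level: S=1/2, L=2, J=5/2, parity even.
Parity must change: even → even — violated.
ΔS = 0: S: 1/2 → 1/2 — satisfied.
ΔL = 0, ±1 (not L=0↔0): L: 1 → 2, ΔL = +1 — satisfied.
ΔJ = 0, ±1 (not J=0↔0): J: 3/2 → 5/2, ΔJ = +1 — satisfied.

parity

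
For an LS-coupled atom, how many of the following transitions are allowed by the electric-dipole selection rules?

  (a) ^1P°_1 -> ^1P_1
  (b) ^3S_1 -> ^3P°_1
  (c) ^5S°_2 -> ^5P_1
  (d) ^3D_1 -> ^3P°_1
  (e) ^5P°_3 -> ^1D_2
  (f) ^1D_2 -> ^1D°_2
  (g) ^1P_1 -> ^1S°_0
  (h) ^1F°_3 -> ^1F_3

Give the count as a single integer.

(a) allowed
(b) allowed
(c) allowed
(d) allowed
(e) forbidden (ΔS fails)
(f) allowed
(g) allowed
(h) allowed
Total allowed: 7 of 8.

7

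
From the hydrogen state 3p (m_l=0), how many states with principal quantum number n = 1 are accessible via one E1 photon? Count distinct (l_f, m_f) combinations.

E1 requires Δl = ±1, so l_f ∈ {0, 2}; with 0 ≤ l_f ≤ n_f−1 = 0, the allowed l_f values are {0}.
For l_f = 0: m_f ∈ {m_i−1, m_i, m_i+1} ∩ [−0, 0] = {0} → 1 state.
Total: 1.

1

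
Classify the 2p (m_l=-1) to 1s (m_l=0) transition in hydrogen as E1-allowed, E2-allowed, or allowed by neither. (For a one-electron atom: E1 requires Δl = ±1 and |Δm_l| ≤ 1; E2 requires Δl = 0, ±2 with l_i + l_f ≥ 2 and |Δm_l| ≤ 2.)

Δl = 0 − 1 = -1; l_i + l_f = 1.
Δm_l = +1.
E1 (Δl = ±1, |Δm_l| ≤ 1): satisfied.
E2 (Δl = 0,±2, l_i+l_f ≥ 2, |Δm_l| ≤ 2): not satisfied.

E1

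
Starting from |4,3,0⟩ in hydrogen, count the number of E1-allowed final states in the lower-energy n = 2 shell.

0

E1 requires l_f ∈ {2, 4}, but neither lies in [0, 1], so no final state is reachable.
Total: 0.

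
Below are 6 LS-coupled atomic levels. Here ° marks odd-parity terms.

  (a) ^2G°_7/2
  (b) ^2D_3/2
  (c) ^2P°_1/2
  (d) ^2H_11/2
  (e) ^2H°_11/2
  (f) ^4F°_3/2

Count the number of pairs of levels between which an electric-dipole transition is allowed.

2

(a)–(b): forbidden (ΔL, ΔJ).
(a)–(c): forbidden (parity, ΔL, ΔJ).
(a)–(d): forbidden (ΔJ).
(a)–(e): forbidden (parity, ΔJ).
(a)–(f): forbidden (parity, ΔS, ΔJ).
(b)–(c): allowed.
(b)–(d): forbidden (parity, ΔL, ΔJ).
(b)–(e): forbidden (ΔL, ΔJ).
(b)–(f): forbidden (ΔS).
(c)–(d): forbidden (ΔL, ΔJ).
(c)–(e): forbidden (parity, ΔL, ΔJ).
(c)–(f): forbidden (parity, ΔS, ΔL).
(d)–(e): allowed.
(d)–(f): forbidden (ΔS, ΔL, ΔJ).
(e)–(f): forbidden (parity, ΔS, ΔL, ΔJ).
Allowed pairs: 2 of 15.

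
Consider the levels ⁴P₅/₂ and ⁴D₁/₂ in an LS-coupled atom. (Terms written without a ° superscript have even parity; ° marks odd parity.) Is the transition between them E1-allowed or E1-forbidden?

forbidden

Parity must change: even → even — fails.
ΔS = 0: S: 3/2 → 3/2 — passes.
ΔL = 0, ±1 (not L=0↔0): L: 1 → 2, ΔL = +1 — passes.
ΔJ = 0, ±1 (not J=0↔0): J: 5/2 → 1/2, ΔJ = -2 — fails.
Rule(s) violated: parity, ΔJ.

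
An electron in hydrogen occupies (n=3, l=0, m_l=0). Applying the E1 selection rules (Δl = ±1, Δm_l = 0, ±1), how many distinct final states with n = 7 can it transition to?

3

E1 requires Δl = ±1, so l_f ∈ {-1, 1}; with 0 ≤ l_f ≤ n_f−1 = 6, the allowed l_f values are {1}.
For l_f = 1: m_f ∈ {m_i−1, m_i, m_i+1} ∩ [−1, 1] = {-1, 0, 1} → 3 states.
Total: 3.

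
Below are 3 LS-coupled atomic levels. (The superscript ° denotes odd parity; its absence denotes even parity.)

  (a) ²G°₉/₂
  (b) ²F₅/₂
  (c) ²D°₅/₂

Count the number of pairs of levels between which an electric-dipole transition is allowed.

1

(a)–(b): forbidden (ΔJ).
(a)–(c): forbidden (parity, ΔL, ΔJ).
(b)–(c): allowed.
Allowed pairs: 1 of 3.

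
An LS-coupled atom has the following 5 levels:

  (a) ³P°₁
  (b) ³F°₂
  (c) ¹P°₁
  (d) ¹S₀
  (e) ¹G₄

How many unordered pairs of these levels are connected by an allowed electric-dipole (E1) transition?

(a)–(b): forbidden (parity, ΔL).
(a)–(c): forbidden (parity, ΔS).
(a)–(d): forbidden (ΔS).
(a)–(e): forbidden (ΔS, ΔL, ΔJ).
(b)–(c): forbidden (parity, ΔS, ΔL).
(b)–(d): forbidden (ΔS, ΔL, ΔJ).
(b)–(e): forbidden (ΔS, ΔJ).
(c)–(d): allowed.
(c)–(e): forbidden (ΔL, ΔJ).
(d)–(e): forbidden (parity, ΔL, ΔJ).
Allowed pairs: 1 of 10.

1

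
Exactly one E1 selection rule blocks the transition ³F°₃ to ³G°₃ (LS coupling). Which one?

Parity must change: odd → odd — fails.
ΔL = 0, ±1 (not L=0↔0): L: 3 → 4, ΔL = +1 — passes.
ΔJ = 0, ±1 (not J=0↔0): J: 3 → 3, ΔJ = +0 — passes.
ΔS = 0: S: 1 → 1 — passes.

parity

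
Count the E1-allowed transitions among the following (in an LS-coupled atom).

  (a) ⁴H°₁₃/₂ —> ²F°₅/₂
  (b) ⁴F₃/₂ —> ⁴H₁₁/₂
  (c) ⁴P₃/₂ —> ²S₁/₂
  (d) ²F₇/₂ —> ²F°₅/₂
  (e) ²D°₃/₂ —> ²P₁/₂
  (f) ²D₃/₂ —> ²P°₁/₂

(a) forbidden (parity, ΔS, ΔL, ΔJ fail)
(b) forbidden (parity, ΔL, ΔJ fail)
(c) forbidden (parity, ΔS fail)
(d) allowed
(e) allowed
(f) allowed
Total allowed: 3 of 6.

3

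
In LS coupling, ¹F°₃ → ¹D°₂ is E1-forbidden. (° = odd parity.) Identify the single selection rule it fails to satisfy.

Initial level: S=0, L=3, J=3, parity odd. Final level: S=0, L=2, J=2, parity odd.
Parity must change: odd → odd — fails.
ΔS = 0: S: 0 → 0 — ok.
ΔL = 0, ±1 (not L=0↔0): L: 3 → 2, ΔL = -1 — ok.
ΔJ = 0, ±1 (not J=0↔0): J: 3 → 2, ΔJ = -1 — ok.

parity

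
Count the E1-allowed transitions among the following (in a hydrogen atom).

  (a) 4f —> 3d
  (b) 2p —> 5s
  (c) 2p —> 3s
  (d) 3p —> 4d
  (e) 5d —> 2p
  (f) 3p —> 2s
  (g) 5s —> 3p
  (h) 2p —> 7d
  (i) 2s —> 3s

8

(a) allowed
(b) allowed
(c) allowed
(d) allowed
(e) allowed
(f) allowed
(g) allowed
(h) allowed
(i) forbidden — Δl = +0 (E1 requires Δl = ±1)
Total allowed: 8 of 9.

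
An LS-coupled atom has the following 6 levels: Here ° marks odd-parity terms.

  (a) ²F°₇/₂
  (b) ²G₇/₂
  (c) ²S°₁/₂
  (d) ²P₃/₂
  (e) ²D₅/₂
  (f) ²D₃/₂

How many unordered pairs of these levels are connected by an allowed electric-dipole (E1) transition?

(a)–(b): allowed.
(a)–(c): forbidden (parity, ΔL, ΔJ).
(a)–(d): forbidden (ΔL, ΔJ).
(a)–(e): allowed.
(a)–(f): forbidden (ΔJ).
(b)–(c): forbidden (ΔL, ΔJ).
(b)–(d): forbidden (parity, ΔL, ΔJ).
(b)–(e): forbidden (parity, ΔL).
(b)–(f): forbidden (parity, ΔL, ΔJ).
(c)–(d): allowed.
(c)–(e): forbidden (ΔL, ΔJ).
(c)–(f): forbidden (ΔL).
(d)–(e): forbidden (parity).
(d)–(f): forbidden (parity).
(e)–(f): forbidden (parity).
Allowed pairs: 3 of 15.

3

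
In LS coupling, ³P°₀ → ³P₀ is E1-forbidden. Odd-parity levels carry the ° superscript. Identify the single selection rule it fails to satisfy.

Reading off the term symbols: S 1→1, L 1→1, J 0→0, parity odd→even.
Parity must change: odd → even — ok.
ΔS = 0: S: 1 → 1 — ok.
ΔL = 0, ±1 (not L=0↔0): L: 1 → 1, ΔL = +0 — ok.
ΔJ = 0, ±1 (not J=0↔0): J: 0 → 0, ΔJ = +0 — fails.

the J=0 ↔ J=0 exclusion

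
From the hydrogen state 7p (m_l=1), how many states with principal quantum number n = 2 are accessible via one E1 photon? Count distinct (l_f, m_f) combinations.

1

E1 requires Δl = ±1, so l_f ∈ {0, 2}; with 0 ≤ l_f ≤ n_f−1 = 1, the allowed l_f values are {0}.
For l_f = 0: m_f ∈ {m_i−1, m_i, m_i+1} ∩ [−0, 0] = {0} → 1 state.
Total: 1.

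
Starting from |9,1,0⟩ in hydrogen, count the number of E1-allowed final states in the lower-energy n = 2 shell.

E1 requires Δl = ±1, so l_f ∈ {0, 2}; with 0 ≤ l_f ≤ n_f−1 = 1, the allowed l_f values are {0}.
For l_f = 0: m_f ∈ {m_i−1, m_i, m_i+1} ∩ [−0, 0] = {0} → 1 state.
Total: 1.

1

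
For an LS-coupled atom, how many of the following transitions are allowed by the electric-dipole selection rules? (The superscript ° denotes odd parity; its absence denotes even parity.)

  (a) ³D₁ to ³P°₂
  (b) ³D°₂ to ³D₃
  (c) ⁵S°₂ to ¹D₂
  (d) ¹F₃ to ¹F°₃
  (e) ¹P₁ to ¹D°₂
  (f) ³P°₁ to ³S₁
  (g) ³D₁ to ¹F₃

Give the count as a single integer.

(a) allowed
(b) allowed
(c) forbidden (ΔS, ΔL fail)
(d) allowed
(e) allowed
(f) allowed
(g) forbidden (parity, ΔS, ΔJ fail)
Total allowed: 5 of 7.

5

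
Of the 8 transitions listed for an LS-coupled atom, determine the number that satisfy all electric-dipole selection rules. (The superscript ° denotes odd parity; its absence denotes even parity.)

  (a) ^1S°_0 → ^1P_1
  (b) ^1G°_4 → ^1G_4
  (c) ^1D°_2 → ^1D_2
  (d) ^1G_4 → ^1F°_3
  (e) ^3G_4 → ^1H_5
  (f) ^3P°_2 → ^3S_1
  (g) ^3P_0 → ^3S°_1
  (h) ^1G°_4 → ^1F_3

(a) allowed
(b) allowed
(c) allowed
(d) allowed
(e) forbidden (parity, ΔS fail)
(f) allowed
(g) allowed
(h) allowed
Total allowed: 7 of 8.

7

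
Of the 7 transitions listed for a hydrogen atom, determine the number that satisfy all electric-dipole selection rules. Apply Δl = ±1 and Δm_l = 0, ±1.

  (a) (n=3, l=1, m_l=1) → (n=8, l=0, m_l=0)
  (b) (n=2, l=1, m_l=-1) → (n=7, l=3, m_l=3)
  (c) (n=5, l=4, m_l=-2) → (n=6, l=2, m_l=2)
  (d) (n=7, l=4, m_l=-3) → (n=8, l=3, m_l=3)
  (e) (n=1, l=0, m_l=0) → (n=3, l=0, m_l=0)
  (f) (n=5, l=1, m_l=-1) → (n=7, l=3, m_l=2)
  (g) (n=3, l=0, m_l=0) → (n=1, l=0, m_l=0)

(a) allowed
(b) forbidden — Δl = +2 (E1 requires Δl = ±1); Δm_l = +4 (E1 requires Δm_l = 0, ±1)
(c) forbidden — Δl = -2 (E1 requires Δl = ±1); Δm_l = +4 (E1 requires Δm_l = 0, ±1)
(d) forbidden — Δm_l = +6 (E1 requires Δm_l = 0, ±1)
(e) forbidden — Δl = +0 (E1 requires Δl = ±1)
(f) forbidden — Δl = +2 (E1 requires Δl = ±1); Δm_l = +3 (E1 requires Δm_l = 0, ±1)
(g) forbidden — Δl = +0 (E1 requires Δl = ±1)
Total allowed: 1 of 7.

1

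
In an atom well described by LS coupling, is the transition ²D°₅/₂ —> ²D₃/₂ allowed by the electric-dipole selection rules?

Initial level: S=1/2, L=2, J=5/2, parity odd. Final level: S=1/2, L=2, J=3/2, parity even.
Parity must change: odd → even — satisfied.
ΔS = 0: S: 1/2 → 1/2 — satisfied.
ΔL = 0, ±1 (not L=0↔0): L: 2 → 2, ΔL = +0 — satisfied.
ΔJ = 0, ±1 (not J=0↔0): J: 5/2 → 3/2, ΔJ = -1 — satisfied.
All four E1 rules are satisfied.

allowed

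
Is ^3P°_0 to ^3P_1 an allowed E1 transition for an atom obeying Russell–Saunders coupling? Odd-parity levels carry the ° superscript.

allowed

Initial level: S=1, L=1, J=0, parity odd. Final level: S=1, L=1, J=1, parity even.
Parity must change: odd → even — satisfied.
ΔS = 0: S: 1 → 1 — satisfied.
ΔL = 0, ±1 (not L=0↔0): L: 1 → 1, ΔL = +0 — satisfied.
ΔJ = 0, ±1 (not J=0↔0): J: 0 → 1, ΔJ = +1 — satisfied.
All four E1 rules are satisfied.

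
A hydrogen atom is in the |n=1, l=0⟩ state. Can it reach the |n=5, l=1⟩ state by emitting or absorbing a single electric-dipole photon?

l: 0 → 1 (Δl = +1). Δl = ±1 satisfied.
All E1 selection rules are satisfied.

allowed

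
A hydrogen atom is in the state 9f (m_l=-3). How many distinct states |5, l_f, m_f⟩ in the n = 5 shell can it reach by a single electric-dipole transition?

E1 requires Δl = ±1, so l_f ∈ {2, 4}; with 0 ≤ l_f ≤ n_f−1 = 4, the allowed l_f values are {2, 4}.
For l_f = 2: m_f ∈ {m_i−1, m_i, m_i+1} ∩ [−2, 2] = {-2} → 1 state.
For l_f = 4: m_f ∈ {m_i−1, m_i, m_i+1} ∩ [−4, 4] = {-4, -3, -2} → 3 states.
Total: 4.

4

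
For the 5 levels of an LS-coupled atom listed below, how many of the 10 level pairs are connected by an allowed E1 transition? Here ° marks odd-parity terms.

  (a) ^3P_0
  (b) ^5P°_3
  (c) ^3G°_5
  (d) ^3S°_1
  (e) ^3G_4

2

(a)–(b): forbidden (ΔS, ΔJ).
(a)–(c): forbidden (ΔL, ΔJ).
(a)–(d): allowed.
(a)–(e): forbidden (parity, ΔL, ΔJ).
(b)–(c): forbidden (parity, ΔS, ΔL, ΔJ).
(b)–(d): forbidden (parity, ΔS, ΔJ).
(b)–(e): forbidden (ΔS, ΔL).
(c)–(d): forbidden (parity, ΔL, ΔJ).
(c)–(e): allowed.
(d)–(e): forbidden (ΔL, ΔJ).
Allowed pairs: 2 of 10.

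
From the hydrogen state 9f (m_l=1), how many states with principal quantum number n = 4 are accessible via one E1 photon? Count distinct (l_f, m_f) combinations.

E1 requires Δl = ±1, so l_f ∈ {2, 4}; with 0 ≤ l_f ≤ n_f−1 = 3, the allowed l_f values are {2}.
For l_f = 2: m_f ∈ {m_i−1, m_i, m_i+1} ∩ [−2, 2] = {0, 1, 2} → 3 states.
Total: 3.

3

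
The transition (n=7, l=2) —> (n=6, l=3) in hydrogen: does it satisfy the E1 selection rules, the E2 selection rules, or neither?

Δl = 3 − 2 = +1; l_i + l_f = 5.
E1 (Δl = ±1): satisfied.
E2 (Δl = 0,±2, l_i+l_f ≥ 2): not satisfied.

E1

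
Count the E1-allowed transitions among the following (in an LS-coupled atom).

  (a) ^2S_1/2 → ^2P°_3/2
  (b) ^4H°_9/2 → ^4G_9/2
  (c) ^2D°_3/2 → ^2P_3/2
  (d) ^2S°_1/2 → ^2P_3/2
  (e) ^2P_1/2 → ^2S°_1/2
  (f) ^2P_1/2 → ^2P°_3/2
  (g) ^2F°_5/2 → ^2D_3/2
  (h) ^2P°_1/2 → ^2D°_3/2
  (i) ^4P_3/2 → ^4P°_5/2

(a) allowed
(b) allowed
(c) allowed
(d) allowed
(e) allowed
(f) allowed
(g) allowed
(h) forbidden (parity fails)
(i) allowed
Total allowed: 8 of 9.

8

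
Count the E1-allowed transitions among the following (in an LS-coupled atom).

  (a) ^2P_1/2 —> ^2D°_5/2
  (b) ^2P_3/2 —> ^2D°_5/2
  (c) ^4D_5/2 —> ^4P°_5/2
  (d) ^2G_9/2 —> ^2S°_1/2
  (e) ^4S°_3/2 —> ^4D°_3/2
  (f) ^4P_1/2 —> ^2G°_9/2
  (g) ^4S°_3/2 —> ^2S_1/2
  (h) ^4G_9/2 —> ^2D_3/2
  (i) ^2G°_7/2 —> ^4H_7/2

2

(a) forbidden (ΔJ fails)
(b) allowed
(c) allowed
(d) forbidden (ΔL, ΔJ fail)
(e) forbidden (parity, ΔL fail)
(f) forbidden (ΔS, ΔL, ΔJ fail)
(g) forbidden (ΔS, ΔL fail)
(h) forbidden (parity, ΔS, ΔL, ΔJ fail)
(i) forbidden (ΔS fails)
Total allowed: 2 of 9.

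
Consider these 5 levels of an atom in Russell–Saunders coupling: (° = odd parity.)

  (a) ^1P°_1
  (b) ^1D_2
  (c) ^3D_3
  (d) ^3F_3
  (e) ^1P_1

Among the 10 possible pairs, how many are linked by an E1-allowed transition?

(a)–(b): allowed.
(a)–(c): forbidden (ΔS, ΔJ).
(a)–(d): forbidden (ΔS, ΔL, ΔJ).
(a)–(e): allowed.
(b)–(c): forbidden (parity, ΔS).
(b)–(d): forbidden (parity, ΔS).
(b)–(e): forbidden (parity).
(c)–(d): forbidden (parity).
(c)–(e): forbidden (parity, ΔS, ΔJ).
(d)–(e): forbidden (parity, ΔS, ΔL, ΔJ).
Allowed pairs: 2 of 10.

2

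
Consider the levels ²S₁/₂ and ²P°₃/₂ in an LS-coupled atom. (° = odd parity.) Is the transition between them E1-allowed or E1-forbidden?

allowed

Reading off the term symbols: S 1/2→1/2, L 0→1, J 1/2→3/2, parity even→odd.
Parity must change: even → odd — ✓.
ΔS = 0: S: 1/2 → 1/2 — ✓.
ΔL = 0, ±1 (not L=0↔0): L: 0 → 1, ΔL = +1 — ✓.
ΔJ = 0, ±1 (not J=0↔0): J: 1/2 → 3/2, ΔJ = +1 — ✓.
All four E1 rules are satisfied.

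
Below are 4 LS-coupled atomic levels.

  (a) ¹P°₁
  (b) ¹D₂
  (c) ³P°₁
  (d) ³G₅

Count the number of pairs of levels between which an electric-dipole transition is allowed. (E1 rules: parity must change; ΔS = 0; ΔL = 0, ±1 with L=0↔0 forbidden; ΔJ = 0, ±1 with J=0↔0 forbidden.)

(a)–(b): allowed.
(a)–(c): forbidden (parity, ΔS).
(a)–(d): forbidden (ΔS, ΔL, ΔJ).
(b)–(c): forbidden (ΔS).
(b)–(d): forbidden (parity, ΔS, ΔL, ΔJ).
(c)–(d): forbidden (ΔL, ΔJ).
Allowed pairs: 1 of 6.

1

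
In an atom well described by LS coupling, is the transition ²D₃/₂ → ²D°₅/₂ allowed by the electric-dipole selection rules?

ΔL = 0, ±1 (not L=0↔0): L: 2 → 2, ΔL = +0 — passes.
Parity must change: even → odd — passes.
ΔS = 0: S: 1/2 → 1/2 — passes.
ΔJ = 0, ±1 (not J=0↔0): J: 3/2 → 5/2, ΔJ = +1 — passes.
All four E1 rules are satisfied.

allowed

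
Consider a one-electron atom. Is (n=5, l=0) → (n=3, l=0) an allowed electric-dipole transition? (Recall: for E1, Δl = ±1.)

Initial l = 0, final l = 0, so Δl = +0. E1 requires Δl = ±1: fails.
The transition is electric-dipole forbidden.

forbidden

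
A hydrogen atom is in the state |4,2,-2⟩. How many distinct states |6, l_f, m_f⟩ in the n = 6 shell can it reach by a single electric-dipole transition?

E1 requires Δl = ±1, so l_f ∈ {1, 3}; with 0 ≤ l_f ≤ n_f−1 = 5, the allowed l_f values are {1, 3}.
For l_f = 1: m_f ∈ {m_i−1, m_i, m_i+1} ∩ [−1, 1] = {-1} → 1 state.
For l_f = 3: m_f ∈ {m_i−1, m_i, m_i+1} ∩ [−3, 3] = {-3, -2, -1} → 3 states.
Total: 4.

4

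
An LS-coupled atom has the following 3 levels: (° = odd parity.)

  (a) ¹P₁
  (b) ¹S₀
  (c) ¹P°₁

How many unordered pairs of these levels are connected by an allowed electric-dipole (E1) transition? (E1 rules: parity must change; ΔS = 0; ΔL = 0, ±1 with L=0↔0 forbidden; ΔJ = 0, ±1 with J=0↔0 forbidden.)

2

(a)–(b): forbidden (parity).
(a)–(c): allowed.
(b)–(c): allowed.
Allowed pairs: 2 of 3.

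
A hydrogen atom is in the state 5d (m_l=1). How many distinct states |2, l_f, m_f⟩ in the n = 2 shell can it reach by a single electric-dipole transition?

2

E1 requires Δl = ±1, so l_f ∈ {1, 3}; with 0 ≤ l_f ≤ n_f−1 = 1, the allowed l_f values are {1}.
For l_f = 1: m_f ∈ {m_i−1, m_i, m_i+1} ∩ [−1, 1] = {0, 1} → 2 states.
Total: 2.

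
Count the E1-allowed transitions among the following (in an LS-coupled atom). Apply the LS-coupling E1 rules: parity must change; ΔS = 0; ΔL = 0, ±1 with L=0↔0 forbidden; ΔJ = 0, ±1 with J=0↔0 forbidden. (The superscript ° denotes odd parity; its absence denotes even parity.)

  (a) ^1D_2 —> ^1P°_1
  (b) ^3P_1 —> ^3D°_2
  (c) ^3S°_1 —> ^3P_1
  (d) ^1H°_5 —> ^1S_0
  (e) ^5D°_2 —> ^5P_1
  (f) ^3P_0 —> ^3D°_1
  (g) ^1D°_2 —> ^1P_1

(a) allowed
(b) allowed
(c) allowed
(d) forbidden (ΔL, ΔJ fail)
(e) allowed
(f) allowed
(g) allowed
Total allowed: 6 of 7.

6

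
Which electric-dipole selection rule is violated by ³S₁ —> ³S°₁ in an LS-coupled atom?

Parity must change: even → odd — satisfied.
ΔS = 0: S: 1 → 1 — satisfied.
ΔL = 0, ±1 (not L=0↔0): L: 0 → 0, ΔL = +0 — violated.
ΔJ = 0, ±1 (not J=0↔0): J: 1 → 1, ΔJ = +0 — satisfied.

the L=0 ↔ L=0 exclusion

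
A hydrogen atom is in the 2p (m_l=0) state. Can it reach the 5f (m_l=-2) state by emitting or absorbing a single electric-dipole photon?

forbidden

Initial l = 1, final l = 3, so Δl = +2. E1 requires Δl = ±1: violated.
Δm_l = -2 − (0) = -2. E1 requires Δm_l = 0, ±1: violated.
The transition is electric-dipole forbidden.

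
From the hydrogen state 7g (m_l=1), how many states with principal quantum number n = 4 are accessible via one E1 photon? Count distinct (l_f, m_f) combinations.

E1 requires Δl = ±1, so l_f ∈ {3, 5}; with 0 ≤ l_f ≤ n_f−1 = 3, the allowed l_f values are {3}.
For l_f = 3: m_f ∈ {m_i−1, m_i, m_i+1} ∩ [−3, 3] = {0, 1, 2} → 3 states.
Total: 3.

3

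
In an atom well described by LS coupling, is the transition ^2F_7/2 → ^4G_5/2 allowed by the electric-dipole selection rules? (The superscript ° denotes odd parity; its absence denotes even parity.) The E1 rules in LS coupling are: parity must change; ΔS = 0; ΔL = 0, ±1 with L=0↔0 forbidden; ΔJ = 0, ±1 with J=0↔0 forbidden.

forbidden

Reading off the term symbols: S 1/2→3/2, L 3→4, J 7/2→5/2, parity even→even.
ΔS = 0: S: 1/2 → 3/2 — ✗.
ΔJ = 0, ±1 (not J=0↔0): J: 7/2 → 5/2, ΔJ = -1 — ✓.
Parity must change: even → even — ✗.
ΔL = 0, ±1 (not L=0↔0): L: 3 → 4, ΔL = +1 — ✓.
Rule(s) violated: parity, ΔS.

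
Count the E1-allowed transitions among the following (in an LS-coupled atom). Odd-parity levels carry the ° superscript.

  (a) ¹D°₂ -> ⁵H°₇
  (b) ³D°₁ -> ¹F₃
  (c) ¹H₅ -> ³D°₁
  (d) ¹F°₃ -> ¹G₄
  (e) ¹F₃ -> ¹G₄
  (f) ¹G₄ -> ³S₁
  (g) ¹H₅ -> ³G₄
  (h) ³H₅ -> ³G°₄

(a) forbidden (parity, ΔS, ΔL, ΔJ fail)
(b) forbidden (ΔS, ΔJ fail)
(c) forbidden (ΔS, ΔL, ΔJ fail)
(d) allowed
(e) forbidden (parity fails)
(f) forbidden (parity, ΔS, ΔL, ΔJ fail)
(g) forbidden (parity, ΔS fail)
(h) allowed
Total allowed: 2 of 8.

2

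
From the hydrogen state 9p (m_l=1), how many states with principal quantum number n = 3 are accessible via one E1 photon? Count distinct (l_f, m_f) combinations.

E1 requires Δl = ±1, so l_f ∈ {0, 2}; with 0 ≤ l_f ≤ n_f−1 = 2, the allowed l_f values are {0, 2}.
For l_f = 0: m_f ∈ {m_i−1, m_i, m_i+1} ∩ [−0, 0] = {0} → 1 state.
For l_f = 2: m_f ∈ {m_i−1, m_i, m_i+1} ∩ [−2, 2] = {0, 1, 2} → 3 states.
Total: 4.

4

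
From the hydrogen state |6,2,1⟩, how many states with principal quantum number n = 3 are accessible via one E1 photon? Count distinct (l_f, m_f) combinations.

2

E1 requires Δl = ±1, so l_f ∈ {1, 3}; with 0 ≤ l_f ≤ n_f−1 = 2, the allowed l_f values are {1}.
For l_f = 1: m_f ∈ {m_i−1, m_i, m_i+1} ∩ [−1, 1] = {0, 1} → 2 states.
Total: 2.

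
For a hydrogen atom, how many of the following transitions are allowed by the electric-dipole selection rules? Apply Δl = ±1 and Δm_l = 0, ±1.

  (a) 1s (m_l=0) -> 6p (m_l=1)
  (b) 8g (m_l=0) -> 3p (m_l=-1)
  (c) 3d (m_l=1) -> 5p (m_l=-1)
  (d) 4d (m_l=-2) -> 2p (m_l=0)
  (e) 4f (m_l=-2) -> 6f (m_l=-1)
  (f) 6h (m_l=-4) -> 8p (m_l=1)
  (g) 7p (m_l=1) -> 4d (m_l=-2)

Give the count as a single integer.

(a) allowed
(b) forbidden — Δl = -3 (E1 requires Δl = ±1)
(c) forbidden — Δm_l = -2 (E1 requires Δm_l = 0, ±1)
(d) forbidden — Δm_l = +2 (E1 requires Δm_l = 0, ±1)
(e) forbidden — Δl = +0 (E1 requires Δl = ±1)
(f) forbidden — Δl = -4 (E1 requires Δl = ±1); Δm_l = +5 (E1 requires Δm_l = 0, ±1)
(g) forbidden — Δm_l = -3 (E1 requires Δm_l = 0, ±1)
Total allowed: 1 of 7.

1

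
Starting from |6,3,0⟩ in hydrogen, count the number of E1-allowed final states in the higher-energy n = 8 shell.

E1 requires Δl = ±1, so l_f ∈ {2, 4}; with 0 ≤ l_f ≤ n_f−1 = 7, the allowed l_f values are {2, 4}.
For l_f = 2: m_f ∈ {m_i−1, m_i, m_i+1} ∩ [−2, 2] = {-1, 0, 1} → 3 states.
For l_f = 4: m_f ∈ {m_i−1, m_i, m_i+1} ∩ [−4, 4] = {-1, 0, 1} → 3 states.
Total: 6.

6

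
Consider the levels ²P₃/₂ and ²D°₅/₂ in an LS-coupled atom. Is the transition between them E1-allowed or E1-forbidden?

allowed

ΔL = 0, ±1 (not L=0↔0): L: 1 → 2, ΔL = +1 — ok.
ΔS = 0: S: 1/2 → 1/2 — ok.
Parity must change: even → odd — ok.
ΔJ = 0, ±1 (not J=0↔0): J: 3/2 → 5/2, ΔJ = +1 — ok.
All four E1 rules are satisfied.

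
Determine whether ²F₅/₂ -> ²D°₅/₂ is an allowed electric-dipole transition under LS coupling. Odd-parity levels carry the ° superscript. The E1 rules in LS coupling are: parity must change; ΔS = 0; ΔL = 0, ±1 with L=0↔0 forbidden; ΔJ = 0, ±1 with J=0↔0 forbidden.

Reading off the term symbols: S 1/2→1/2, L 3→2, J 5/2→5/2, parity even→odd.
Parity must change: even → odd — ok.
ΔJ = 0, ±1 (not J=0↔0): J: 5/2 → 5/2, ΔJ = +0 — ok.
ΔS = 0: S: 1/2 → 1/2 — ok.
ΔL = 0, ±1 (not L=0↔0): L: 3 → 2, ΔL = -1 — ok.
All four E1 rules are satisfied.

allowed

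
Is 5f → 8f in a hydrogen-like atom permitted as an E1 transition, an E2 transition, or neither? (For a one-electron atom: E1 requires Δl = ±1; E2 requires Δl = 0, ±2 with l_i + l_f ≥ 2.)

E2

Δl = 3 − 3 = +0; l_i + l_f = 6.
E1 (Δl = ±1): not satisfied.
E2 (Δl = 0,±2, l_i+l_f ≥ 2): satisfied.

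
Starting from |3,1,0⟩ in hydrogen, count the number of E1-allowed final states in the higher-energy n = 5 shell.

E1 requires Δl = ±1, so l_f ∈ {0, 2}; with 0 ≤ l_f ≤ n_f−1 = 4, the allowed l_f values are {0, 2}.
For l_f = 0: m_f ∈ {m_i−1, m_i, m_i+1} ∩ [−0, 0] = {0} → 1 state.
For l_f = 2: m_f ∈ {m_i−1, m_i, m_i+1} ∩ [−2, 2] = {-1, 0, 1} → 3 states.
Total: 4.

4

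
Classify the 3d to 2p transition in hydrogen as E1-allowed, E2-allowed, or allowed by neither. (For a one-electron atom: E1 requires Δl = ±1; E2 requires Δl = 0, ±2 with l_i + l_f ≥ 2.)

E1

Δl = 1 − 2 = -1; l_i + l_f = 3.
E1 (Δl = ±1): satisfied.
E2 (Δl = 0,±2, l_i+l_f ≥ 2): not satisfied.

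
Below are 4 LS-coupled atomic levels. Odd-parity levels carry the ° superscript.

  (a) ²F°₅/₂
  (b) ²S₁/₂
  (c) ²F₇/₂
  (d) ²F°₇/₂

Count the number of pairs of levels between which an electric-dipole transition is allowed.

(a)–(b): forbidden (ΔL, ΔJ).
(a)–(c): allowed.
(a)–(d): forbidden (parity).
(b)–(c): forbidden (parity, ΔL, ΔJ).
(b)–(d): forbidden (ΔL, ΔJ).
(c)–(d): allowed.
Allowed pairs: 2 of 6.

2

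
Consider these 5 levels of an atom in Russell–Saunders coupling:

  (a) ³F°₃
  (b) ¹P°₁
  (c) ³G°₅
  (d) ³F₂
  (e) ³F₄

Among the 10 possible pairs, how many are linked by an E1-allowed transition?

3

(a)–(b): forbidden (parity, ΔS, ΔL, ΔJ).
(a)–(c): forbidden (parity, ΔJ).
(a)–(d): allowed.
(a)–(e): allowed.
(b)–(c): forbidden (parity, ΔS, ΔL, ΔJ).
(b)–(d): forbidden (ΔS, ΔL).
(b)–(e): forbidden (ΔS, ΔL, ΔJ).
(c)–(d): forbidden (ΔJ).
(c)–(e): allowed.
(d)–(e): forbidden (parity, ΔJ).
Allowed pairs: 3 of 10.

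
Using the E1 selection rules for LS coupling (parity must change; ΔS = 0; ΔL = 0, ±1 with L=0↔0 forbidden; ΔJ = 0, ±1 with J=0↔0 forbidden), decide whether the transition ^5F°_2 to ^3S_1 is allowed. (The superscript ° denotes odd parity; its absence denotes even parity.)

forbidden

ΔS = 0: S: 2 → 1 — fails.
ΔJ = 0, ±1 (not J=0↔0): J: 2 → 1, ΔJ = -1 — ok.
Parity must change: odd → even — ok.
ΔL = 0, ±1 (not L=0↔0): L: 3 → 0, ΔL = -3 — fails.
Rule(s) violated: ΔS, ΔL.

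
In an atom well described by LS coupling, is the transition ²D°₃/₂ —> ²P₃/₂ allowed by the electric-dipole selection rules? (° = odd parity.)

allowed

ΔL = 0, ±1 (not L=0↔0): L: 2 → 1, ΔL = -1 — ok.
Parity must change: odd → even — ok.
ΔS = 0: S: 1/2 → 1/2 — ok.
ΔJ = 0, ±1 (not J=0↔0): J: 3/2 → 3/2, ΔJ = +0 — ok.
All four E1 rules are satisfied.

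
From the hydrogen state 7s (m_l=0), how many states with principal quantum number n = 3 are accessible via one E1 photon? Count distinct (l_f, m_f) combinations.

3

E1 requires Δl = ±1, so l_f ∈ {-1, 1}; with 0 ≤ l_f ≤ n_f−1 = 2, the allowed l_f values are {1}.
For l_f = 1: m_f ∈ {m_i−1, m_i, m_i+1} ∩ [−1, 1] = {-1, 0, 1} → 3 states.
Total: 3.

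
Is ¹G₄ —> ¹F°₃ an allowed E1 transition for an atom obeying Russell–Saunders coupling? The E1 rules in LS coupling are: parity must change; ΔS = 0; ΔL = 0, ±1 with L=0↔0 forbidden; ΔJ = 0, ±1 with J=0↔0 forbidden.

allowed

Reading off the term symbols: S 0→0, L 4→3, J 4→3, parity even→odd.
Parity must change: even → odd — ✓.
ΔS = 0: S: 0 → 0 — ✓.
ΔL = 0, ±1 (not L=0↔0): L: 4 → 3, ΔL = -1 — ✓.
ΔJ = 0, ±1 (not J=0↔0): J: 4 → 3, ΔJ = -1 — ✓.
All four E1 rules are satisfied.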